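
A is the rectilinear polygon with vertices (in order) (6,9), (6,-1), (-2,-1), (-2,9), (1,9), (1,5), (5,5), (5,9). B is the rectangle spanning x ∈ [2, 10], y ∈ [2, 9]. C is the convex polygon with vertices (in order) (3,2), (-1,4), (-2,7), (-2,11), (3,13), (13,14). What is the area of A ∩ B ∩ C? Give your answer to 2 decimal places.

10.35

The intersection is the polygon with vertices (2,5), (5,5), (5,9), (6,9), (6,5.6), (3,2), (2,2.5).
By the shoelace formula its area is 10.35.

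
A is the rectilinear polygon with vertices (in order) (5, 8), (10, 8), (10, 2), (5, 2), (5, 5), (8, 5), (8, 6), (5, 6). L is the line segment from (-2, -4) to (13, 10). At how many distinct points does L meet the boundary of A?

The segment meets the boundary at (8,5.333), (10,7.2), (7.643,5), (5,2.533).

4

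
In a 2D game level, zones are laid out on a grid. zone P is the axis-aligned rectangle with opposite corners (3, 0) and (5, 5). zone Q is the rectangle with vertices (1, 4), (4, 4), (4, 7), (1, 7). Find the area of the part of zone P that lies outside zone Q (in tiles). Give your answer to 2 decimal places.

9.00

|zone P∩zone Q|: x∈[3,4], y∈[4,5] → 1·1 = 1.
|zone P| = 10.
|zone P ∖ zone Q| = |zone P| − |zone P∩zone Q| = 10 − 1 = 9.00.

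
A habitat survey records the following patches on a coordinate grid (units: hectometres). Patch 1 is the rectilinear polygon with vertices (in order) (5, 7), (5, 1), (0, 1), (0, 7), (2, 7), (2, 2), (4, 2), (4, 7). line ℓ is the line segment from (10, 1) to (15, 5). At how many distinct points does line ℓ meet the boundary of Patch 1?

The segment lies entirely outside Patch 1 and never meets its boundary.

0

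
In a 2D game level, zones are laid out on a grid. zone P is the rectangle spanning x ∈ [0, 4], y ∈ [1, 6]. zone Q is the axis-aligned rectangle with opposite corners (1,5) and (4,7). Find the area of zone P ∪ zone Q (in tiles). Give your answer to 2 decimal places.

23.00

By inclusion–exclusion:
Individual areas: |zone P| = 20, |zone Q| = 6.
|zone P∩zone Q|: x∈[1,4], y∈[5,6] → 3·1 = 3.
|zone P ∪ zone Q| = 26 − 3 = 23.00.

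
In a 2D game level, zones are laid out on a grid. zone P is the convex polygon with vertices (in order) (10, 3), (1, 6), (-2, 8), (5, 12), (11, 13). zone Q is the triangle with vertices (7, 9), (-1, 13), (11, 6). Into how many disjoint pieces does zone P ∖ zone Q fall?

zone P ∖ zone Q splits into 2 disjoint pieces (area 46.6088, area 25.5876).

2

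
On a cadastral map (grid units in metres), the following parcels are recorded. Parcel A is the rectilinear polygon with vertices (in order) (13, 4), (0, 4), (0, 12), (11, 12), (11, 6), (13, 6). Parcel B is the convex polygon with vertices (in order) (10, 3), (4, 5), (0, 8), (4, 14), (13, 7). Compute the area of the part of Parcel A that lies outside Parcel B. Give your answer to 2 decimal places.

27.46

|Parcel A| = 92, |Parcel A∩Parcel B| = 64.5397.
|Parcel A ∖ Parcel B| = |Parcel A| − |Parcel A∩Parcel B| = 92 − 64.5397 = 27.46.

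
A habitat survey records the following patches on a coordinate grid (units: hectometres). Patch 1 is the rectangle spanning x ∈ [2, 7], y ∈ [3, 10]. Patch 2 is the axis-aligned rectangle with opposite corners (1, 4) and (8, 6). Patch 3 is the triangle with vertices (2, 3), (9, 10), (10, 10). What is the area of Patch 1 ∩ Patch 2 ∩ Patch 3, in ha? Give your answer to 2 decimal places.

0.57

The intersection is the polygon with vertices (3,4), (5,6), (5.429,6), (3.143,4).
By the shoelace formula its area is 0.57.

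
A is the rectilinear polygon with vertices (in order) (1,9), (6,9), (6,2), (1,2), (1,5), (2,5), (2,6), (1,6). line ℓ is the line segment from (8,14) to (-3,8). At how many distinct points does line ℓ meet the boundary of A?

The segment lies entirely outside A and never meets its boundary.

0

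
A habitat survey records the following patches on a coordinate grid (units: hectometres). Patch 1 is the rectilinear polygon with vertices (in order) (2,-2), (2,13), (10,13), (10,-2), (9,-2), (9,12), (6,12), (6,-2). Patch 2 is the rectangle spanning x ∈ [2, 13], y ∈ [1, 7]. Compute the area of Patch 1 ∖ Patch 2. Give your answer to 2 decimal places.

|Patch 1| = 78, |Patch 1∩Patch 2| = 30.
|Patch 1 ∖ Patch 2| = |Patch 1| − |Patch 1∩Patch 2| = 78 − 30 = 48.00.

48.00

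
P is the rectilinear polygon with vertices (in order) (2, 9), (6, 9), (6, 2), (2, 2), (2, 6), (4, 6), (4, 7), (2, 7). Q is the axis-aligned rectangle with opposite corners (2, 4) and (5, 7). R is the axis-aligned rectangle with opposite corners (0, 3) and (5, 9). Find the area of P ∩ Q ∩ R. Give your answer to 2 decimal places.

7.00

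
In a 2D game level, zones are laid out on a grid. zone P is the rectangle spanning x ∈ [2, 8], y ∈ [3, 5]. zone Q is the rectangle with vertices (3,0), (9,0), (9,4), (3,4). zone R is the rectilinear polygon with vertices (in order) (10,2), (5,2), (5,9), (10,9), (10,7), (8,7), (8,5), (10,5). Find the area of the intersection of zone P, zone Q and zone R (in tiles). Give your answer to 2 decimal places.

3.00

The intersection is the polygon with vertices (5,3), (5,4), (8,4), (8,3).
By the shoelace formula its area is 3.00.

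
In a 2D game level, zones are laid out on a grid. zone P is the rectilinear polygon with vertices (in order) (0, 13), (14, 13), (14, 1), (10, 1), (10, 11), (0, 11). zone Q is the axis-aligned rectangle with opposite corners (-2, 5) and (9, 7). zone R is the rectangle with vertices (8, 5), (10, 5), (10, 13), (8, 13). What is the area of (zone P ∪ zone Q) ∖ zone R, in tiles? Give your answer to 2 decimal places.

84.00

|zone P ∪ zone Q| = 90.
|(zone P ∪ zone Q) ∩ zone R| = 6.
|(zone P ∪ zone Q) ∖ zone R| = 90 − 6 = 84.00.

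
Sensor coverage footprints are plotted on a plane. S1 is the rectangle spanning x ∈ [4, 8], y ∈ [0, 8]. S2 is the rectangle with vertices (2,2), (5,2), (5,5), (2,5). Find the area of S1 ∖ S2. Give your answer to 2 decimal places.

|S1∩S2|: x∈[4,5], y∈[2,5] → 1·3 = 3.
|S1| = 32.
|S1 ∖ S2| = |S1| − |S1∩S2| = 32 − 3 = 29.00.

29.00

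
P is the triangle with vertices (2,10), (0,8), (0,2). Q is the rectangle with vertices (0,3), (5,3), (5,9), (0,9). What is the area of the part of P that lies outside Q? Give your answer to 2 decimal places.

0.50

|P| = 6, |P∩Q| = 5.5.
|P ∖ Q| = |P| − |P∩Q| = 6 − 5.5 = 0.50.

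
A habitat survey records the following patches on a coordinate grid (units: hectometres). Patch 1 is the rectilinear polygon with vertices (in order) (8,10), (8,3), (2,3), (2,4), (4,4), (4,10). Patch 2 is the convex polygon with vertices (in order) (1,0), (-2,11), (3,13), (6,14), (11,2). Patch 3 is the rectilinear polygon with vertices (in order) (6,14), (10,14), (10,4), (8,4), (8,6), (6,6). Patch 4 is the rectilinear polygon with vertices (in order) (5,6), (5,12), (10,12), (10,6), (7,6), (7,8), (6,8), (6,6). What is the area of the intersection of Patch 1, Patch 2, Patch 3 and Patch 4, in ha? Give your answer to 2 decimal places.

5.87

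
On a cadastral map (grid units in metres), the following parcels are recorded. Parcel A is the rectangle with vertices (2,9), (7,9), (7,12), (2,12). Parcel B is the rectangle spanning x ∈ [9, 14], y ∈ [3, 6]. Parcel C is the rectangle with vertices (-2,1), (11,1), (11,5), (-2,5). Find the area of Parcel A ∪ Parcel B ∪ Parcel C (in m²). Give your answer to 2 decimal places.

By inclusion–exclusion:
Individual areas: |Parcel A| = 15, |Parcel B| = 15, |Parcel C| = 52.
|Parcel A∩Parcel B| = 0 (no overlap).
|Parcel A∩Parcel C| = 0 (no overlap).
|Parcel B∩Parcel C|: x∈[9,11], y∈[3,5] → 2·2 = 4.
|Parcel A∩Parcel B∩Parcel C| = 0.
|Parcel A ∪ Parcel B ∪ Parcel C| = 82 − 4 + 0 = 78.00.

78.00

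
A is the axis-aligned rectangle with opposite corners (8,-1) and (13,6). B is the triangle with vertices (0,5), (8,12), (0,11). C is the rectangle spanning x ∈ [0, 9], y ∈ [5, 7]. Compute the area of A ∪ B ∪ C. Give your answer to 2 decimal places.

73.71

By inclusion–exclusion:
Individual areas: |A| = 35, |B| = 24, |C| = 18.
|A∩B| = 0.
|A∩C|: x∈[8,9], y∈[5,6] → 1·1 = 1.
|B∩C| = 2.2857.
|A∩B∩C| = 0.
|A ∪ B ∪ C| = 77 − 3.2857 + 0 = 73.71.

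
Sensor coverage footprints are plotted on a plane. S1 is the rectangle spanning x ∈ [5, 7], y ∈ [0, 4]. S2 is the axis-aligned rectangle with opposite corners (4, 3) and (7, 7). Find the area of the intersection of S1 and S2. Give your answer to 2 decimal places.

|S1∩S2|: x∈[5,7], y∈[3,4] → 2·1 = 2.

2.00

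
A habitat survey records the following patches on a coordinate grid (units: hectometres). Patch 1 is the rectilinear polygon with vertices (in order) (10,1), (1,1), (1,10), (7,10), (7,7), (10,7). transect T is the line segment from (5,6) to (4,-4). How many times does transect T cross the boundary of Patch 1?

1

The segment meets the boundary at (4.5,1).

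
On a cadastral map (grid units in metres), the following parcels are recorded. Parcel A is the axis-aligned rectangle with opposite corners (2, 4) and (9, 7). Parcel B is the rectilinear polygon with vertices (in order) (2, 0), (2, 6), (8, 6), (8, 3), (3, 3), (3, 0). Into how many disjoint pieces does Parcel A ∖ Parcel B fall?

1

Parcel A ∖ Parcel B is a single connected region.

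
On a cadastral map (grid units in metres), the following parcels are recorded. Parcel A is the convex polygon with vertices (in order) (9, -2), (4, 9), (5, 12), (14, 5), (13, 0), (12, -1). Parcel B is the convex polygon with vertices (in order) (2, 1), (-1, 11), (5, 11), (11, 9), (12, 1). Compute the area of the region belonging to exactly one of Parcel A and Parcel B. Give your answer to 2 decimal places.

76.06

|Parcel A| = 72, |Parcel B| = 103, |Parcel A∩Parcel B| = 49.4706.
|Parcel A △ Parcel B| = |Parcel A| + |Parcel B| − 2·|Parcel A∩Parcel B| = 72 + 103 − 98.9411 = 76.06.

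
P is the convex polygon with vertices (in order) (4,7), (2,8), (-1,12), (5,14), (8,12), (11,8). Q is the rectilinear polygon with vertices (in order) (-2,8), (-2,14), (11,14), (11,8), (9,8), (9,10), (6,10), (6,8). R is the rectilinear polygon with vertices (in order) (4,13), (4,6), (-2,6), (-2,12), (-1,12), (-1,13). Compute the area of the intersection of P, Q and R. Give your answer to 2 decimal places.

The intersection is the polygon with vertices (2,13), (4,13), (4,8), (2,8), (-1,12).
By the shoelace formula its area is 17.50.

17.50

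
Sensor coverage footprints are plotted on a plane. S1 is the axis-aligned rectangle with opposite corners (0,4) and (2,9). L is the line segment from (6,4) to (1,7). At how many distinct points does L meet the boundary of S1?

1

The segment meets the boundary at (2,6.4).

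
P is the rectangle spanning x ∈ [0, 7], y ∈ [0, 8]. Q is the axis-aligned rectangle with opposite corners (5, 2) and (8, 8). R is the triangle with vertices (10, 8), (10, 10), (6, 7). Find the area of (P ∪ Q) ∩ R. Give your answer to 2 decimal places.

0.83

The region (P ∪ Q) ∩ R is the polygon with vertices (8,8), (8,7.5), (6,7), (7.333,8).
By the shoelace formula its area is 0.83.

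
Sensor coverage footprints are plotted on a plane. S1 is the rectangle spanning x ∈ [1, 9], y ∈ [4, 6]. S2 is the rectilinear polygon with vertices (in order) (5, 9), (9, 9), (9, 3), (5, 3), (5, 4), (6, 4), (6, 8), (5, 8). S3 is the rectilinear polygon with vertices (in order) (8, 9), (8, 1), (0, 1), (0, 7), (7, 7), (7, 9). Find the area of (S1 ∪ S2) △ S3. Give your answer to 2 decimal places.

|S1 ∪ S2| = 30.
|(S1 ∪ S2) ∩ S3| = 21.
|(S1 ∪ S2) △ S3| = 30 + 50 − 42 = 38.00.

38.00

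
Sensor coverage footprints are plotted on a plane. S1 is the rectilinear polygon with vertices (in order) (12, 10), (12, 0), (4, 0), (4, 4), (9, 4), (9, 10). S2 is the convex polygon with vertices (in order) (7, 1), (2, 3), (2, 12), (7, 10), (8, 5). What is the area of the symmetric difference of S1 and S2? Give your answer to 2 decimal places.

82.85

|S1| = 50, |S2| = 49.5, |S1∩S2| = 8.325.
|S1 △ S2| = |S1| + |S2| − 2·|S1∩S2| = 50 + 49.5 − 16.65 = 82.85.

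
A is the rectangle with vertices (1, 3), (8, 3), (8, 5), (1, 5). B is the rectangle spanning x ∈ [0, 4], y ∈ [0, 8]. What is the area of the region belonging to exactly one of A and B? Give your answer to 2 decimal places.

34.00

|A∩B|: x∈[1,4], y∈[3,5] → 3·2 = 6.
|A △ B| = |A| + |B| − 2·|A∩B| = 14 + 32 − 12 = 34.00.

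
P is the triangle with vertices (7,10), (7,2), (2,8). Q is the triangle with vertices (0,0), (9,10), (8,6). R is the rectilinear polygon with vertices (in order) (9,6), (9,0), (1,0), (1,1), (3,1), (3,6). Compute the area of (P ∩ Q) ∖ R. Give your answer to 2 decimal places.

1.42

|P ∩ Q| = 4.5139.
|(P ∩ Q) ∩ R| = 3.0917.
|(P ∩ Q) ∖ R| = 4.5139 − 3.0917 = 1.42.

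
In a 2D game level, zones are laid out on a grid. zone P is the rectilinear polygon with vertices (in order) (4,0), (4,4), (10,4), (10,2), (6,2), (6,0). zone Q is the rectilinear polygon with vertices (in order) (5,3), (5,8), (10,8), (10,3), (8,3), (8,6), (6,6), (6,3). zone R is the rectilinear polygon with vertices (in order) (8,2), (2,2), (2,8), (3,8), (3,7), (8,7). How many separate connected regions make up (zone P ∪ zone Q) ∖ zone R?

2

(zone P ∪ zone Q) ∖ zone R splits into 2 disjoint pieces (area 15, area 4).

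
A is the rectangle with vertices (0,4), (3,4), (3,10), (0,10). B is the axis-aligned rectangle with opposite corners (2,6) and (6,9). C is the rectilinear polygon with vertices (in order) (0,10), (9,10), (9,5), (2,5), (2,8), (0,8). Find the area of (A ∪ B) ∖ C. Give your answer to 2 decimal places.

|A ∪ B| = 27.
|(A ∪ B) ∩ C| = 18.
|(A ∪ B) ∖ C| = 27 − 18 = 9.00.

9.00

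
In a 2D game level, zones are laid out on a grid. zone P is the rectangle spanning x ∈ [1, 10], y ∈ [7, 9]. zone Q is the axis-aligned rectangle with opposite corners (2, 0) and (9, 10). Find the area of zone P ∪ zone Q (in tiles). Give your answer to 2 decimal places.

By inclusion–exclusion:
Individual areas: |zone P| = 18, |zone Q| = 70.
|zone P∩zone Q|: x∈[2,9], y∈[7,9] → 7·2 = 14.
|zone P ∪ zone Q| = 88 − 14 = 74.00.

74.00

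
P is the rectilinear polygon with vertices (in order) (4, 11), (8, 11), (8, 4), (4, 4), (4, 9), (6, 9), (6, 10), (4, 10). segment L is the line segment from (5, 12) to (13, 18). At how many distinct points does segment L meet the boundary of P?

0

The segment lies entirely outside P and never meets its boundary.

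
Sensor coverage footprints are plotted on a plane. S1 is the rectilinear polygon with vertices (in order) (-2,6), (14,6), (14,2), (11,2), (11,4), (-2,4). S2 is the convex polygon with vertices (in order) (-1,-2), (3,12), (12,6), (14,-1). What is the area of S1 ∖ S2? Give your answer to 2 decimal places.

|S1| = 38, |S1∩S2| = 26.2857.
|S1 ∖ S2| = |S1| − |S1∩S2| = 38 − 26.2857 = 11.71.

11.71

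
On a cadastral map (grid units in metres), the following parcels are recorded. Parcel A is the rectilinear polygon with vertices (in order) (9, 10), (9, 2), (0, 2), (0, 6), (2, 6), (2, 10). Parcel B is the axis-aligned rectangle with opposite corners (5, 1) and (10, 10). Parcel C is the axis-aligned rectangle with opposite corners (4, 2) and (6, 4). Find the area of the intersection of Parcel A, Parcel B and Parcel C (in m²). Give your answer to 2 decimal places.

The intersection is the polygon with vertices (5,2), (5,4), (6,4), (6,2).
By the shoelace formula its area is 2.00.

2.00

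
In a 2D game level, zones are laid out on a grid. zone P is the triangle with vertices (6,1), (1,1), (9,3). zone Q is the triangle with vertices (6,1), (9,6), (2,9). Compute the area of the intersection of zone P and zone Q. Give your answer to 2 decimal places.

0.90

The intersection is the polygon with vertices (6.882,2.471), (6,1), (5.444,2.111).
By the shoelace formula its area is 0.90.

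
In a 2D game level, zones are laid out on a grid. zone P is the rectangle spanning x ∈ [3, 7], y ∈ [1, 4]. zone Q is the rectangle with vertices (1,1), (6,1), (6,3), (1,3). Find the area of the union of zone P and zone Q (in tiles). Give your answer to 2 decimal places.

By inclusion–exclusion:
Individual areas: |zone P| = 12, |zone Q| = 10.
|zone P∩zone Q|: x∈[3,6], y∈[1,3] → 3·2 = 6.
|zone P ∪ zone Q| = 22 − 6 = 16.00.

16.00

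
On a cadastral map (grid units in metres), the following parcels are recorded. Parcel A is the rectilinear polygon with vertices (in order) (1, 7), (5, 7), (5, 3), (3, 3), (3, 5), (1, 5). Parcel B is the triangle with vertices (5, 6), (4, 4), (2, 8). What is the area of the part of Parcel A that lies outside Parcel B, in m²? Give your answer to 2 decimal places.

|Parcel A| = 12, |Parcel A∩Parcel B| = 3.5.
|Parcel A ∖ Parcel B| = |Parcel A| − |Parcel A∩Parcel B| = 12 − 3.5 = 8.50.

8.50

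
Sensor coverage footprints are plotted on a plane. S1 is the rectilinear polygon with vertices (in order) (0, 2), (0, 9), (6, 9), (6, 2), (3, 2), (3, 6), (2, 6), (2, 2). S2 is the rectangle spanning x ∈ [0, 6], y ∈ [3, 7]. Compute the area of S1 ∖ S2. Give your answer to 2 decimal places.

17.00

|S1| = 38, |S1∩S2| = 21.
|S1 ∖ S2| = |S1| − |S1∩S2| = 38 − 21 = 17.00.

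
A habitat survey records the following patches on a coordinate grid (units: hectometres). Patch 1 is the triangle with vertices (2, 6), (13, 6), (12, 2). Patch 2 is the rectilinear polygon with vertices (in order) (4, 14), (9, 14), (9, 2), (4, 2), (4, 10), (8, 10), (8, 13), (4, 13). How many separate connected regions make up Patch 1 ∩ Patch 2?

Patch 1 ∩ Patch 2 is a single connected region.

1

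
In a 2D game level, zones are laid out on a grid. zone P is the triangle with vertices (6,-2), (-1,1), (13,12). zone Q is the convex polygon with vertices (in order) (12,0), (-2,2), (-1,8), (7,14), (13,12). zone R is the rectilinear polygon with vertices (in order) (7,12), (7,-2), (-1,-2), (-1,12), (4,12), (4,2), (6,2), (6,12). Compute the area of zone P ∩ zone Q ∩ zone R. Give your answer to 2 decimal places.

15.82

The intersection is the polygon with vertices (-0.077,1.725), (4,4.929), (4,2), (6,2), (6,6.5), (7,7.286), (7,0.714).
By the shoelace formula its area is 15.82.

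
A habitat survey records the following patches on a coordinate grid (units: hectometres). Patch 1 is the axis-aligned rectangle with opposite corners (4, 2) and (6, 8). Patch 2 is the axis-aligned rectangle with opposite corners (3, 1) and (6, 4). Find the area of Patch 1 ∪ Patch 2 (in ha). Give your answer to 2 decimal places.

17.00

By inclusion–exclusion:
Individual areas: |Patch 1| = 12, |Patch 2| = 9.
|Patch 1∩Patch 2|: x∈[4,6], y∈[2,4] → 2·2 = 4.
|Patch 1 ∪ Patch 2| = 21 − 4 = 17.00.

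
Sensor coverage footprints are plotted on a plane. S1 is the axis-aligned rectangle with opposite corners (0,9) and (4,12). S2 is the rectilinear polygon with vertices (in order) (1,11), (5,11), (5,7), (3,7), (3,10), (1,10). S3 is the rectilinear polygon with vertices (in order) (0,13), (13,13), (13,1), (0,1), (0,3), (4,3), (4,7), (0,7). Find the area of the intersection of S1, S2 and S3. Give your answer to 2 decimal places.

4.00

The intersection is the polygon with vertices (3,9), (3,10), (1,10), (1,11), (4,11), (4,9).
By the shoelace formula its area is 4.00.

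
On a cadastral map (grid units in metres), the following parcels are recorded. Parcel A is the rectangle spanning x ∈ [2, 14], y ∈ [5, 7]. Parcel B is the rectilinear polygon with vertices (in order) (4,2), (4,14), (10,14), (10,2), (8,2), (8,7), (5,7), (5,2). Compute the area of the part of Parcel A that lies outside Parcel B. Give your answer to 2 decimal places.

18.00

|Parcel A| = 24, |Parcel A∩Parcel B| = 6.
|Parcel A ∖ Parcel B| = |Parcel A| − |Parcel A∩Parcel B| = 24 − 6 = 18.00.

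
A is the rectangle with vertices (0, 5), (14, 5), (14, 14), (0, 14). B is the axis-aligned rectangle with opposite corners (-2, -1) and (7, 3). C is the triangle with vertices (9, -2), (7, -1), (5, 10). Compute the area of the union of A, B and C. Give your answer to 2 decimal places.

168.65

By inclusion–exclusion:
Individual areas: |A| = 126, |B| = 36, |C| = 10.
|A∩B| = 0 (no overlap).
|A∩C| = 1.8939.
|B∩C| = 1.4545.
|A∩B∩C| = 0.
|A ∪ B ∪ C| = 172 − 3.3485 + 0 = 168.65.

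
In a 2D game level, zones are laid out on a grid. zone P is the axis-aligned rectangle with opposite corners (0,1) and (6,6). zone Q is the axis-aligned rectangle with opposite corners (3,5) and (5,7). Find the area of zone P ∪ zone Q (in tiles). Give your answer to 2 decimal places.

32.00

By inclusion–exclusion:
Individual areas: |zone P| = 30, |zone Q| = 4.
|zone P∩zone Q|: x∈[3,5], y∈[5,6] → 2·1 = 2.
|zone P ∪ zone Q| = 34 − 2 = 32.00.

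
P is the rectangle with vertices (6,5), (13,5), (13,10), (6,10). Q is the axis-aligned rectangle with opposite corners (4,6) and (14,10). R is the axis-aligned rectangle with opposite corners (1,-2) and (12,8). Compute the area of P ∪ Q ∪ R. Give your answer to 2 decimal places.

By inclusion–exclusion:
Individual areas: |P| = 35, |Q| = 40, |R| = 110.
|P∩Q|: x∈[6,13], y∈[6,10] → 7·4 = 28.
|P∩R|: x∈[6,12], y∈[5,8] → 6·3 = 18.
|Q∩R|: x∈[4,12], y∈[6,8] → 8·2 = 16.
|P∩Q∩R| = 12.
|P ∪ Q ∪ R| = 185 − 62 + 12 = 135.00.

135.00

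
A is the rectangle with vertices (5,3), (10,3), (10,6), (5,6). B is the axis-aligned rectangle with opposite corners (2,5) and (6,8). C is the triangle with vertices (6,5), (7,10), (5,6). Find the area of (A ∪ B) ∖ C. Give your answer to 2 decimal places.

24.40

|A ∪ B| = 26.
|(A ∪ B) ∩ C| = 1.6.
|(A ∪ B) ∖ C| = 26 − 1.6 = 24.40.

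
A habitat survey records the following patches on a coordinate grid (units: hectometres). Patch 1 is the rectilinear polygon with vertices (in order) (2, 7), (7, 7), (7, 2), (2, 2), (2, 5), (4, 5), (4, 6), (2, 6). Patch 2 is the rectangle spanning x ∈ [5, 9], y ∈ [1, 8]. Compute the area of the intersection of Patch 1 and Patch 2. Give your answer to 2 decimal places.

The intersection is the polygon with vertices (7,7), (7,2), (5,2), (5,7).
By the shoelace formula its area is 10.00.

10.00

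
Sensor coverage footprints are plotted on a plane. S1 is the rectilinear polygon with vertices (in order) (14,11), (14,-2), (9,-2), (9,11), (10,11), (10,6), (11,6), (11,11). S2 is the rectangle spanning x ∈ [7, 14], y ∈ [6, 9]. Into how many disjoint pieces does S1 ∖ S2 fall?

S1 ∖ S2 splits into 3 disjoint pieces (area 6, area 40, area 2).

3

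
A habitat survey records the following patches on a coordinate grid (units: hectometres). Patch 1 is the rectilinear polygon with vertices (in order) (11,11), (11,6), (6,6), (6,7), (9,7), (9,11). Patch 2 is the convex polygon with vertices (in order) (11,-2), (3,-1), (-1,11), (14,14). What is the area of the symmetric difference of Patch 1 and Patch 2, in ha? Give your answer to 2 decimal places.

|Patch 1| = 13, |Patch 2| = 161.5, |Patch 1∩Patch 2| = 13.
|Patch 1 △ Patch 2| = |Patch 1| + |Patch 2| − 2·|Patch 1∩Patch 2| = 13 + 161.5 − 26 = 148.50.

148.50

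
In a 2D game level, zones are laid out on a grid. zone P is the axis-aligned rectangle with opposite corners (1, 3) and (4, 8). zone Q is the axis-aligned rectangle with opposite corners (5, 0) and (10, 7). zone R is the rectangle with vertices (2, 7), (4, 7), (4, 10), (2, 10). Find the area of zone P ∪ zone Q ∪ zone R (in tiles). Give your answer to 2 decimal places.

By inclusion–exclusion:
Individual areas: |zone P| = 15, |zone Q| = 35, |zone R| = 6.
|zone P∩zone Q| = 0 (no overlap).
|zone P∩zone R|: x∈[2,4], y∈[7,8] → 2·1 = 2.
|zone Q∩zone R| = 0 (no overlap).
|zone P∩zone Q∩zone R| = 0.
|zone P ∪ zone Q ∪ zone R| = 56 − 2 + 0 = 54.00.

54.00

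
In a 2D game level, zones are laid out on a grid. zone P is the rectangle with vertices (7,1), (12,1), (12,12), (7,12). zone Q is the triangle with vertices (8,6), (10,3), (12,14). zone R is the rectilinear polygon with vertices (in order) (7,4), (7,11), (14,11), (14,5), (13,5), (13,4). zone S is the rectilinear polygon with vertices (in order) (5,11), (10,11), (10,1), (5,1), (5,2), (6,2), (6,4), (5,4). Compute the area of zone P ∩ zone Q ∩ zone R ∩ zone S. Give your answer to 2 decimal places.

The intersection is the polygon with vertices (9.333,4), (8,6), (10,10), (10,4).
By the shoelace formula its area is 6.67.

6.67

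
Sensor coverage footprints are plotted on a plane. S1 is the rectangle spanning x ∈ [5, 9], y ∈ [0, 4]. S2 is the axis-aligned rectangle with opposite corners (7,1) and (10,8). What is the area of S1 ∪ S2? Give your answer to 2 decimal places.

By inclusion–exclusion:
Individual areas: |S1| = 16, |S2| = 21.
|S1∩S2|: x∈[7,9], y∈[1,4] → 2·3 = 6.
|S1 ∪ S2| = 37 − 6 = 31.00.

31.00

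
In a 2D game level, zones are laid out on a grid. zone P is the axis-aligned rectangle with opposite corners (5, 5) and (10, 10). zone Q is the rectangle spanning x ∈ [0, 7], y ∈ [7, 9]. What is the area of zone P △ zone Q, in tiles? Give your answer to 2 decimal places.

|zone P∩zone Q|: x∈[5,7], y∈[7,9] → 2·2 = 4.
|zone P △ zone Q| = |zone P| + |zone Q| − 2·|zone P∩zone Q| = 25 + 14 − 8 = 31.00.

31.00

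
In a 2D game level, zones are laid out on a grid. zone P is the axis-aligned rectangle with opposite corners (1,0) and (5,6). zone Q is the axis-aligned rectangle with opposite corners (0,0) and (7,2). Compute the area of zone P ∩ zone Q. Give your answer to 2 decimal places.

|zone P∩zone Q|: x∈[1,5], y∈[0,2] → 4·2 = 8.

8.00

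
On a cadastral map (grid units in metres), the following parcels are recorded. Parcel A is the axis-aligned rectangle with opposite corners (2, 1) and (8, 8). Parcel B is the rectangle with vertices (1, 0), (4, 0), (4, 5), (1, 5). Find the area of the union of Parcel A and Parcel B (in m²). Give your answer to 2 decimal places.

By inclusion–exclusion:
Individual areas: |Parcel A| = 42, |Parcel B| = 15.
|Parcel A∩Parcel B|: x∈[2,4], y∈[1,5] → 2·4 = 8.
|Parcel A ∪ Parcel B| = 57 − 8 = 49.00.

49.00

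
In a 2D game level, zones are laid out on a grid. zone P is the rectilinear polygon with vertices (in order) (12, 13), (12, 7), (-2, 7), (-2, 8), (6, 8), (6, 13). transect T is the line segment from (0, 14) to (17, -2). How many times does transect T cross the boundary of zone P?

2

The segment meets the boundary at (7.438,7), (6,8.353).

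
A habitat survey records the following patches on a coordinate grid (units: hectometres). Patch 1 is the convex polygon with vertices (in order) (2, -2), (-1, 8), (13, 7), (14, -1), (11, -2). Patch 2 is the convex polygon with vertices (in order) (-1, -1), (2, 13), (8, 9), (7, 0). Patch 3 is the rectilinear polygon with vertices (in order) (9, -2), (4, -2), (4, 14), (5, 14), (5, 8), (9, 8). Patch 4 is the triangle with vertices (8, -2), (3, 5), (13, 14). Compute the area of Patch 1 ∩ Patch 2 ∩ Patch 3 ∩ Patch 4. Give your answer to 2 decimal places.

19.47

The intersection is the polygon with vertices (7,0), (6.607,-0.049), (4,3.6), (4,5.9), (5.794,7.515), (7.819,7.37).
By the shoelace formula its area is 19.47.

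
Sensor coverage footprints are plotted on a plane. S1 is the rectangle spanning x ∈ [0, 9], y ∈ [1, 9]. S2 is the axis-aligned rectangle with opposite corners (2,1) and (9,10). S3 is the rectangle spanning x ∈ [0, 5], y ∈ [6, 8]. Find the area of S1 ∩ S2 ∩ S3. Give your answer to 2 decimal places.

6.00

The intersection is the polygon with vertices (2,8), (5,8), (5,6), (2,6).
By the shoelace formula its area is 6.00.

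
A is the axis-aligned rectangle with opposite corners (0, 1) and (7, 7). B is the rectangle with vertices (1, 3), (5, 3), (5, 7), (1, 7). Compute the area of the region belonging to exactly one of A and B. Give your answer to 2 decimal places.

|A∩B|: x∈[1,5], y∈[3,7] → 4·4 = 16.
|A △ B| = |A| + |B| − 2·|A∩B| = 42 + 16 − 32 = 26.00.

26.00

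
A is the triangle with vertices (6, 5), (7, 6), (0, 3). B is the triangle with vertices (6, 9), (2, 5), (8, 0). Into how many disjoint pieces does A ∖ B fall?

A ∖ B splits into 2 disjoint pieces (area 0.0237, area 0.4349).

2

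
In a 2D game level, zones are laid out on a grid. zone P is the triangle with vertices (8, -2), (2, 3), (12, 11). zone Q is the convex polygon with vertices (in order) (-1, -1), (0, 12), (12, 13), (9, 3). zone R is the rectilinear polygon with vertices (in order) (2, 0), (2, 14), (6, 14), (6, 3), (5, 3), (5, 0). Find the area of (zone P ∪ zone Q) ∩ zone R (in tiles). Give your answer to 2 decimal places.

44.26

The region (zone P ∪ zone Q) ∩ zone R is the polygon with vertices (2,0.2), (2,12.167), (6,12.5), (6,3), (5,3), (5,0.5), (4.27,1.108).
By the shoelace formula its area is 44.26.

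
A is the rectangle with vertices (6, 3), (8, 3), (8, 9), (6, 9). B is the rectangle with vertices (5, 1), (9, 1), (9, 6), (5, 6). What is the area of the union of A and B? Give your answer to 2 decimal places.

26.00

By inclusion–exclusion:
Individual areas: |A| = 12, |B| = 20.
|A∩B|: x∈[6,8], y∈[3,6] → 2·3 = 6.
|A ∪ B| = 32 − 6 = 26.00.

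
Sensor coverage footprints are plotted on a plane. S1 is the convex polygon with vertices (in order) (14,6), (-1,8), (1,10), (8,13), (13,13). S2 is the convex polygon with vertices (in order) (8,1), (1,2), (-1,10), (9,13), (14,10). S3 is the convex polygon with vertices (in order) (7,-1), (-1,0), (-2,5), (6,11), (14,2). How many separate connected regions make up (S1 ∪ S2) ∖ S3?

(S1 ∪ S2) ∖ S3 is a single connected region.

1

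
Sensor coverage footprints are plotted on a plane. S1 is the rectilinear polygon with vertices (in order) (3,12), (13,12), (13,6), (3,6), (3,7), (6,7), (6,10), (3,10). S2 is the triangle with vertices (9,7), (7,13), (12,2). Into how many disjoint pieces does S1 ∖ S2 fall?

2

S1 ∖ S2 splits into 2 disjoint pieces (area 23.1333, area 25.0909).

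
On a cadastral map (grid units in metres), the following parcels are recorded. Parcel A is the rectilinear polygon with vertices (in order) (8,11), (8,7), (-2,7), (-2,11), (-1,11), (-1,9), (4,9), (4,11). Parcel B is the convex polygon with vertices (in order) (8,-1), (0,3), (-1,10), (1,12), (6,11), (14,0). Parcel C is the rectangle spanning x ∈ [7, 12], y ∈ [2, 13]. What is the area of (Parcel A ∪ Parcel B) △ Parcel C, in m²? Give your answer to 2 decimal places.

128.32

|Parcel A ∪ Parcel B| = 119.3214.
|(Parcel A ∪ Parcel B) ∩ Parcel C| = 23.
|(Parcel A ∪ Parcel B) △ Parcel C| = 119.3214 + 55 − 46 = 128.32.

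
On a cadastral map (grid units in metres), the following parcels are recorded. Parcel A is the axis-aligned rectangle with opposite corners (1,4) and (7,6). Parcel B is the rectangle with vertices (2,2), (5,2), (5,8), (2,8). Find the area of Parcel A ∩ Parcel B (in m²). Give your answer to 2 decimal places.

|Parcel A∩Parcel B|: x∈[2,5], y∈[4,6] → 3·2 = 6.

6.00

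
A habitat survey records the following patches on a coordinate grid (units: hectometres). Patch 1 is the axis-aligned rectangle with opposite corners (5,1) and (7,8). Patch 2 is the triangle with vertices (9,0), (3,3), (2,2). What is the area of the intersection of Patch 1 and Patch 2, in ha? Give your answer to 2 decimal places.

The intersection is the polygon with vertices (5,2), (7,1), (5.5,1), (5,1.143).
By the shoelace formula its area is 0.96.

0.96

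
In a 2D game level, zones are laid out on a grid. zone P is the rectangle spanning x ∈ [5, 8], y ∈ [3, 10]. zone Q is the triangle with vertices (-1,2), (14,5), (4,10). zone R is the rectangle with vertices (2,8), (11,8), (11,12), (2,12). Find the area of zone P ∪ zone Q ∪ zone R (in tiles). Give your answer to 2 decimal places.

By inclusion–exclusion:
Individual areas: |zone P| = 21, |zone Q| = 52.5, |zone R| = 36.
|zone P∩zone Q| = 15.75.
|zone P∩zone R|: x∈[5,8], y∈[8,10] → 3·2 = 6.
|zone Q∩zone R| = 5.25.
|zone P∩zone Q∩zone R| = 2.25.
|zone P ∪ zone Q ∪ zone R| = 109.5 − 27 + 2.25 = 84.75.

84.75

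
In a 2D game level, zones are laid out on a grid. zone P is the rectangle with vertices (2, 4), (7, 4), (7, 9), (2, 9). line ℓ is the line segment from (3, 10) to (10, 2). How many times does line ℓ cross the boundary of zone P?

The segment meets the boundary at (7,5.429), (3.875,9).

2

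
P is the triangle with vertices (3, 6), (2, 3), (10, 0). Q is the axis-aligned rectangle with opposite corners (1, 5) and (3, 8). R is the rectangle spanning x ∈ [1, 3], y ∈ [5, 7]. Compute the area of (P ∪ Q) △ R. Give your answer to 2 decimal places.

|P ∪ Q| = 19.3333.
|(P ∪ Q) ∩ R| = 4.
|(P ∪ Q) △ R| = 19.3333 + 4 − 8 = 15.33.

15.33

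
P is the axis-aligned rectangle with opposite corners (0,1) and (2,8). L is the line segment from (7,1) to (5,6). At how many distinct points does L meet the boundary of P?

The segment lies entirely outside P and never meets its boundary.

0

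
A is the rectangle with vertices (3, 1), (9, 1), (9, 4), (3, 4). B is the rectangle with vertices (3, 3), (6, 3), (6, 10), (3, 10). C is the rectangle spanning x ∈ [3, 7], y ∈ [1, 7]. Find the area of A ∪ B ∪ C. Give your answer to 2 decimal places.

39.00

By inclusion–exclusion:
Individual areas: |A| = 18, |B| = 21, |C| = 24.
|A∩B|: x∈[3,6], y∈[3,4] → 3·1 = 3.
|A∩C|: x∈[3,7], y∈[1,4] → 4·3 = 12.
|B∩C|: x∈[3,6], y∈[3,7] → 3·4 = 12.
|A∩B∩C| = 3.
|A ∪ B ∪ C| = 63 − 27 + 3 = 39.00.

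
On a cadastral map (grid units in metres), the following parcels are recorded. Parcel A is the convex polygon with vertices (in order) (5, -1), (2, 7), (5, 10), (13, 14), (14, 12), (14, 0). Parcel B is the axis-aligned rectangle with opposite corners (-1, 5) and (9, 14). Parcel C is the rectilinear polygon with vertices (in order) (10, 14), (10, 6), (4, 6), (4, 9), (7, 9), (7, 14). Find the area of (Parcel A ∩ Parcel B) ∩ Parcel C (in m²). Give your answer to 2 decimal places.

The region (Parcel A ∩ Parcel B) ∩ Parcel C is the polygon with vertices (9,12), (9,6), (4,6), (4,9), (7,9), (7,11).
By the shoelace formula its area is 20.00.

20.00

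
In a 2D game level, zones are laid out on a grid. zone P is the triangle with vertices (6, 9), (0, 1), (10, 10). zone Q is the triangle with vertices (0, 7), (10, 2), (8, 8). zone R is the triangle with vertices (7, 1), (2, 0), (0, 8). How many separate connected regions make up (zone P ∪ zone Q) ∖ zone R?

(zone P ∪ zone Q) ∖ zone R splits into 3 disjoint pieces (area 29.7594, area 0.4063, area 0.0216).

3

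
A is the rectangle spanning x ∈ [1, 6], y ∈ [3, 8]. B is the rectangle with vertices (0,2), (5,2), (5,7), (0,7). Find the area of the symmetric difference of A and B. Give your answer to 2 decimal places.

18.00

|A∩B|: x∈[1,5], y∈[3,7] → 4·4 = 16.
|A △ B| = |A| + |B| − 2·|A∩B| = 25 + 25 − 32 = 18.00.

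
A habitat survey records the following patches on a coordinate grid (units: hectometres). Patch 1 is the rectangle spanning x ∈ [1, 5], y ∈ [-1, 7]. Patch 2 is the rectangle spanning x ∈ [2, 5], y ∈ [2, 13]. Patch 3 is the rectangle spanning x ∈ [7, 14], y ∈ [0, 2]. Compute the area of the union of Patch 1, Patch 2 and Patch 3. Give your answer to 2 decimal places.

64.00

By inclusion–exclusion:
Individual areas: |Patch 1| = 32, |Patch 2| = 33, |Patch 3| = 14.
|Patch 1∩Patch 2|: x∈[2,5], y∈[2,7] → 3·5 = 15.
|Patch 1∩Patch 3| = 0 (no overlap).
|Patch 2∩Patch 3| = 0 (no overlap).
|Patch 1∩Patch 2∩Patch 3| = 0.
|Patch 1 ∪ Patch 2 ∪ Patch 3| = 79 − 15 + 0 = 64.00.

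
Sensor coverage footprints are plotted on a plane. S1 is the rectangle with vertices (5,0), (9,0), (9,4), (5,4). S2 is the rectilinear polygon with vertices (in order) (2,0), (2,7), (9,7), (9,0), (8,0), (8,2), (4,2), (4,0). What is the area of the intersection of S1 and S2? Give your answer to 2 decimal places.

10.00

The intersection is the polygon with vertices (9,0), (8,0), (8,2), (5,2), (5,4), (9,4).
By the shoelace formula its area is 10.00.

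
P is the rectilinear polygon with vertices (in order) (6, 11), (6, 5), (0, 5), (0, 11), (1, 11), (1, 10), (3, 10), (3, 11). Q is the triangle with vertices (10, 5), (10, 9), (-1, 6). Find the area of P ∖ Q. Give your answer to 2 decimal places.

25.27

|P| = 34, |P∩Q| = 8.7273.
|P ∖ Q| = |P| − |P∩Q| = 34 − 8.7273 = 25.27.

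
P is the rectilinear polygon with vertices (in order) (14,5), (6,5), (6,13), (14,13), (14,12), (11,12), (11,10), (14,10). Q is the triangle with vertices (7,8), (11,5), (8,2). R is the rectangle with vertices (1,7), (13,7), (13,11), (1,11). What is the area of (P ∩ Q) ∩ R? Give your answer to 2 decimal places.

The region (P ∩ Q) ∩ R is the polygon with vertices (7,8), (8.333,7), (7.167,7).
By the shoelace formula its area is 0.58.

0.58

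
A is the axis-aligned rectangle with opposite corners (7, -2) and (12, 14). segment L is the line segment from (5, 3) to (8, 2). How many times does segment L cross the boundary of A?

The segment meets the boundary at (7,2.333).

1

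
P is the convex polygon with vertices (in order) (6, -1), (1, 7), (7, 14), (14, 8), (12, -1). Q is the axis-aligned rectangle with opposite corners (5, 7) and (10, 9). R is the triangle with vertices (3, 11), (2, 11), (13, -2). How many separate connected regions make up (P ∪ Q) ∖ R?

2

(P ∪ Q) ∖ R splits into 2 disjoint pieces (area 47.7862, area 70.872).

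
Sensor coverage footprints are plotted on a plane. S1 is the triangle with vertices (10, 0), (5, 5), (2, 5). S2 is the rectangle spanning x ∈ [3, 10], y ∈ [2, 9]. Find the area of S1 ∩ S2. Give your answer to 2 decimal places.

The intersection is the polygon with vertices (5,5), (8,2), (6.8,2), (3,4.375), (3,5).
By the shoelace formula its area is 5.99.

5.99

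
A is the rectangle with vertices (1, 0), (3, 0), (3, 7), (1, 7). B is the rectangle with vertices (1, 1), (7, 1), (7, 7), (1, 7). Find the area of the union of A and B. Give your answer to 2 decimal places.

38.00

By inclusion–exclusion:
Individual areas: |A| = 14, |B| = 36.
|A∩B|: x∈[1,3], y∈[1,7] → 2·6 = 12.
|A ∪ B| = 50 − 12 = 38.00.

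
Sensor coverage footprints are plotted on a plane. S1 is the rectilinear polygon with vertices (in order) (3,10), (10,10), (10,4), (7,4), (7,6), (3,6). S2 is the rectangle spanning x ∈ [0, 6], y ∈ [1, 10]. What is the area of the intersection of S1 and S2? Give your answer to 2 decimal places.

12.00

The intersection is the polygon with vertices (6,10), (6,6), (3,6), (3,10).
By the shoelace formula its area is 12.00.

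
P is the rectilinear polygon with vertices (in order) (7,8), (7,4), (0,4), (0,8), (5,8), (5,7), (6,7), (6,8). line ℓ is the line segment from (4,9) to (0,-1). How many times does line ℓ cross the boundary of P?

The segment meets the boundary at (2,4), (3.6,8).

2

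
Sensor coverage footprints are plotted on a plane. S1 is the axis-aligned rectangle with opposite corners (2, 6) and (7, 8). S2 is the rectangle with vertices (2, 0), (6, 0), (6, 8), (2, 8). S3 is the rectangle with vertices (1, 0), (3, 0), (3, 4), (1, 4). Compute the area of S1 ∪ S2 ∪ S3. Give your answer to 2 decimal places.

38.00

By inclusion–exclusion:
Individual areas: |S1| = 10, |S2| = 32, |S3| = 8.
|S1∩S2|: x∈[2,6], y∈[6,8] → 4·2 = 8.
|S1∩S3| = 0 (no overlap).
|S2∩S3|: x∈[2,3], y∈[0,4] → 1·4 = 4.
|S1∩S2∩S3| = 0.
|S1 ∪ S2 ∪ S3| = 50 − 12 + 0 = 38.00.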